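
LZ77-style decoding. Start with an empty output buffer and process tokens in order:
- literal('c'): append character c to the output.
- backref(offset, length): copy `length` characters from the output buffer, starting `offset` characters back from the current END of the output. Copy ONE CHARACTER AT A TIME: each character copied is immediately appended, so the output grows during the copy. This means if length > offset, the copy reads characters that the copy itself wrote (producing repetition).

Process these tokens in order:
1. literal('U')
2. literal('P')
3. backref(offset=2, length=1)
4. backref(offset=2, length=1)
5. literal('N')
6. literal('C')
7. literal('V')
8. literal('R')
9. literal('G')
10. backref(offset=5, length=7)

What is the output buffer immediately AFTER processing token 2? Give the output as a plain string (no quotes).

Answer: UP

Derivation:
Token 1: literal('U'). Output: "U"
Token 2: literal('P'). Output: "UP"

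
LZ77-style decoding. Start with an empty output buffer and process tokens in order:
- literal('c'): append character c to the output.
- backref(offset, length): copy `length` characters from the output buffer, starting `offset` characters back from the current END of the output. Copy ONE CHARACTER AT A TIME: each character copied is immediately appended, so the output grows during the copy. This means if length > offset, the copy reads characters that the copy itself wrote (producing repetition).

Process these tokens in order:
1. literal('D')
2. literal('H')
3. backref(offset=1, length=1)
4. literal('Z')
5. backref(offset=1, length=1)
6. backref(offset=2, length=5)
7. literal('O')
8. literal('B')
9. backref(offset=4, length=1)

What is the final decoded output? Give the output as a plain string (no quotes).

Answer: DHHZZZZZZZOBZ

Derivation:
Token 1: literal('D'). Output: "D"
Token 2: literal('H'). Output: "DH"
Token 3: backref(off=1, len=1). Copied 'H' from pos 1. Output: "DHH"
Token 4: literal('Z'). Output: "DHHZ"
Token 5: backref(off=1, len=1). Copied 'Z' from pos 3. Output: "DHHZZ"
Token 6: backref(off=2, len=5) (overlapping!). Copied 'ZZZZZ' from pos 3. Output: "DHHZZZZZZZ"
Token 7: literal('O'). Output: "DHHZZZZZZZO"
Token 8: literal('B'). Output: "DHHZZZZZZZOB"
Token 9: backref(off=4, len=1). Copied 'Z' from pos 8. Output: "DHHZZZZZZZOBZ"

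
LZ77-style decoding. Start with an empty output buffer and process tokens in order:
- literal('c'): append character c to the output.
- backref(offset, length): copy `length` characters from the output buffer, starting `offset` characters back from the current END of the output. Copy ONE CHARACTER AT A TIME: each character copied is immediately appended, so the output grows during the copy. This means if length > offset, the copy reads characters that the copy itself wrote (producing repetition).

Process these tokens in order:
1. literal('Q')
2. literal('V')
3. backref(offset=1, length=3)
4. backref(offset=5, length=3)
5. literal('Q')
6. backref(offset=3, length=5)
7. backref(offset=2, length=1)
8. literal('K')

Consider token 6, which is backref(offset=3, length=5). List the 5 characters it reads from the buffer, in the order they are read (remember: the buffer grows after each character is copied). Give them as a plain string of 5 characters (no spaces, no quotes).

Answer: VVQVV

Derivation:
Token 1: literal('Q'). Output: "Q"
Token 2: literal('V'). Output: "QV"
Token 3: backref(off=1, len=3) (overlapping!). Copied 'VVV' from pos 1. Output: "QVVVV"
Token 4: backref(off=5, len=3). Copied 'QVV' from pos 0. Output: "QVVVVQVV"
Token 5: literal('Q'). Output: "QVVVVQVVQ"
Token 6: backref(off=3, len=5). Buffer before: "QVVVVQVVQ" (len 9)
  byte 1: read out[6]='V', append. Buffer now: "QVVVVQVVQV"
  byte 2: read out[7]='V', append. Buffer now: "QVVVVQVVQVV"
  byte 3: read out[8]='Q', append. Buffer now: "QVVVVQVVQVVQ"
  byte 4: read out[9]='V', append. Buffer now: "QVVVVQVVQVVQV"
  byte 5: read out[10]='V', append. Buffer now: "QVVVVQVVQVVQVV"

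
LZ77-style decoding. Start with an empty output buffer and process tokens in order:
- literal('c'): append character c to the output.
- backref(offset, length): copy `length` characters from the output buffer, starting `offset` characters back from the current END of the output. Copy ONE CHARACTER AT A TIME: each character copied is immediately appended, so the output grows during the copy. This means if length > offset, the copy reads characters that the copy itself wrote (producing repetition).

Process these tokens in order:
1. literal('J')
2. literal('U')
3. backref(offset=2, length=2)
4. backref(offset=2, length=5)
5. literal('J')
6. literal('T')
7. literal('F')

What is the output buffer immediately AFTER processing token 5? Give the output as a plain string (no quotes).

Answer: JUJUJUJUJJ

Derivation:
Token 1: literal('J'). Output: "J"
Token 2: literal('U'). Output: "JU"
Token 3: backref(off=2, len=2). Copied 'JU' from pos 0. Output: "JUJU"
Token 4: backref(off=2, len=5) (overlapping!). Copied 'JUJUJ' from pos 2. Output: "JUJUJUJUJ"
Token 5: literal('J'). Output: "JUJUJUJUJJ"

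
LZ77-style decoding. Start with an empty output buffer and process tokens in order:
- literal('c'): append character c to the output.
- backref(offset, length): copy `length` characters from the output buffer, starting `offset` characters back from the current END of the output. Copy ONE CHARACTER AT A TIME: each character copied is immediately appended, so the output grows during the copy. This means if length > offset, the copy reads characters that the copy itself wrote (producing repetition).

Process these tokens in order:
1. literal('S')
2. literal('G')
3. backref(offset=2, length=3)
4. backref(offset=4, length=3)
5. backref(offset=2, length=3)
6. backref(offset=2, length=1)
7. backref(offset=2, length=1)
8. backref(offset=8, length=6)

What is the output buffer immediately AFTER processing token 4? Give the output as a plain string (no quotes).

Answer: SGSGSGSG

Derivation:
Token 1: literal('S'). Output: "S"
Token 2: literal('G'). Output: "SG"
Token 3: backref(off=2, len=3) (overlapping!). Copied 'SGS' from pos 0. Output: "SGSGS"
Token 4: backref(off=4, len=3). Copied 'GSG' from pos 1. Output: "SGSGSGSG"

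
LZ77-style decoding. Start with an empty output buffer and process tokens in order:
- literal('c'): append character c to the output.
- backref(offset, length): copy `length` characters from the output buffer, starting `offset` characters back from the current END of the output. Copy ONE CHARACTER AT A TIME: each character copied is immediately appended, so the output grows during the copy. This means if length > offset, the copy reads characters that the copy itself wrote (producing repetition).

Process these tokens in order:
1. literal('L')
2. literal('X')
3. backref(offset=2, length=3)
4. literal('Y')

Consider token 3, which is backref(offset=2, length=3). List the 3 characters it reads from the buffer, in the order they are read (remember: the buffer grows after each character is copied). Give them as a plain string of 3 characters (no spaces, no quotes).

Answer: LXL

Derivation:
Token 1: literal('L'). Output: "L"
Token 2: literal('X'). Output: "LX"
Token 3: backref(off=2, len=3). Buffer before: "LX" (len 2)
  byte 1: read out[0]='L', append. Buffer now: "LXL"
  byte 2: read out[1]='X', append. Buffer now: "LXLX"
  byte 3: read out[2]='L', append. Buffer now: "LXLXL"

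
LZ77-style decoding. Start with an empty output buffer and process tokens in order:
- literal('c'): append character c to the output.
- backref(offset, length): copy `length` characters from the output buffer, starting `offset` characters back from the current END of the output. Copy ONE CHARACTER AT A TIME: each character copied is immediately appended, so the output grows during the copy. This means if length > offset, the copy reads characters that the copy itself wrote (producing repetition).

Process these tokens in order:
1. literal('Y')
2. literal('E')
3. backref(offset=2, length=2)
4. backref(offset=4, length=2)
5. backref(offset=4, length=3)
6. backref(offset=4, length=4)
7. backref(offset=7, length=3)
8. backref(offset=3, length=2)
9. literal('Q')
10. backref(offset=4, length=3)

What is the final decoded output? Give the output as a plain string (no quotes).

Token 1: literal('Y'). Output: "Y"
Token 2: literal('E'). Output: "YE"
Token 3: backref(off=2, len=2). Copied 'YE' from pos 0. Output: "YEYE"
Token 4: backref(off=4, len=2). Copied 'YE' from pos 0. Output: "YEYEYE"
Token 5: backref(off=4, len=3). Copied 'YEY' from pos 2. Output: "YEYEYEYEY"
Token 6: backref(off=4, len=4). Copied 'EYEY' from pos 5. Output: "YEYEYEYEYEYEY"
Token 7: backref(off=7, len=3). Copied 'YEY' from pos 6. Output: "YEYEYEYEYEYEYYEY"
Token 8: backref(off=3, len=2). Copied 'YE' from pos 13. Output: "YEYEYEYEYEYEYYEYYE"
Token 9: literal('Q'). Output: "YEYEYEYEYEYEYYEYYEQ"
Token 10: backref(off=4, len=3). Copied 'YYE' from pos 15. Output: "YEYEYEYEYEYEYYEYYEQYYE"

Answer: YEYEYEYEYEYEYYEYYEQYYE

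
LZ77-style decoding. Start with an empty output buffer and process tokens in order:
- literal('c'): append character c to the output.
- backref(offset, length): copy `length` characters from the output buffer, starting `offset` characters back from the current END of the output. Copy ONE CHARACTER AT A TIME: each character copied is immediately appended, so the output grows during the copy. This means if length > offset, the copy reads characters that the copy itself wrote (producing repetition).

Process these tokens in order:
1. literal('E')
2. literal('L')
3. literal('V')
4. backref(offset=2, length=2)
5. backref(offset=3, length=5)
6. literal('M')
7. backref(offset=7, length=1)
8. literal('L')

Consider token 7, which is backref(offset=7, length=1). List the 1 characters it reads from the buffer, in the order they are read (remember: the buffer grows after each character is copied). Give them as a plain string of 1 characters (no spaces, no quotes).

Token 1: literal('E'). Output: "E"
Token 2: literal('L'). Output: "EL"
Token 3: literal('V'). Output: "ELV"
Token 4: backref(off=2, len=2). Copied 'LV' from pos 1. Output: "ELVLV"
Token 5: backref(off=3, len=5) (overlapping!). Copied 'VLVVL' from pos 2. Output: "ELVLVVLVVL"
Token 6: literal('M'). Output: "ELVLVVLVVLM"
Token 7: backref(off=7, len=1). Buffer before: "ELVLVVLVVLM" (len 11)
  byte 1: read out[4]='V', append. Buffer now: "ELVLVVLVVLMV"

Answer: V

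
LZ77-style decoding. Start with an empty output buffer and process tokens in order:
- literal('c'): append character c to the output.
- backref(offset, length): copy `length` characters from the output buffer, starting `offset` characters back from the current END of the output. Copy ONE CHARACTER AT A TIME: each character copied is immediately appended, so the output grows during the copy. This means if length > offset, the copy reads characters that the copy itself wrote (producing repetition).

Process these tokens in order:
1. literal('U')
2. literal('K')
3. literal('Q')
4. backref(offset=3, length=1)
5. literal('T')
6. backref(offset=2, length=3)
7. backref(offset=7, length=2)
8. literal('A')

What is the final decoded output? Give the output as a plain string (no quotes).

Token 1: literal('U'). Output: "U"
Token 2: literal('K'). Output: "UK"
Token 3: literal('Q'). Output: "UKQ"
Token 4: backref(off=3, len=1). Copied 'U' from pos 0. Output: "UKQU"
Token 5: literal('T'). Output: "UKQUT"
Token 6: backref(off=2, len=3) (overlapping!). Copied 'UTU' from pos 3. Output: "UKQUTUTU"
Token 7: backref(off=7, len=2). Copied 'KQ' from pos 1. Output: "UKQUTUTUKQ"
Token 8: literal('A'). Output: "UKQUTUTUKQA"

Answer: UKQUTUTUKQA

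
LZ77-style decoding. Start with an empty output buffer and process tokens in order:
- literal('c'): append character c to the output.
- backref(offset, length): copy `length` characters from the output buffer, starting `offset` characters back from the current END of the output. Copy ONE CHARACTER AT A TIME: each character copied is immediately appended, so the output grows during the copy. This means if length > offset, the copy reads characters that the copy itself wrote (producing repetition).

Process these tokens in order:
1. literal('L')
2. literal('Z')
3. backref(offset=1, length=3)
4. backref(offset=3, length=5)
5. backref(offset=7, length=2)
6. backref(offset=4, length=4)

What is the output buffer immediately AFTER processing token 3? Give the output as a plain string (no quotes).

Token 1: literal('L'). Output: "L"
Token 2: literal('Z'). Output: "LZ"
Token 3: backref(off=1, len=3) (overlapping!). Copied 'ZZZ' from pos 1. Output: "LZZZZ"

Answer: LZZZZ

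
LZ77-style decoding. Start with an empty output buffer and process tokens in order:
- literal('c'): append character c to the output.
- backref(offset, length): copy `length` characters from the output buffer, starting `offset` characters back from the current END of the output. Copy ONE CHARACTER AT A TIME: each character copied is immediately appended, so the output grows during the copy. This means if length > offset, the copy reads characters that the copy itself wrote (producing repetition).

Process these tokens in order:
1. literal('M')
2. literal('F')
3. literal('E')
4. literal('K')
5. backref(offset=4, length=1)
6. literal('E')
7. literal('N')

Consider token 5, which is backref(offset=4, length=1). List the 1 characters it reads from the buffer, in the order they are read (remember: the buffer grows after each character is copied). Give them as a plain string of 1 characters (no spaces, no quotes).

Token 1: literal('M'). Output: "M"
Token 2: literal('F'). Output: "MF"
Token 3: literal('E'). Output: "MFE"
Token 4: literal('K'). Output: "MFEK"
Token 5: backref(off=4, len=1). Buffer before: "MFEK" (len 4)
  byte 1: read out[0]='M', append. Buffer now: "MFEKM"

Answer: M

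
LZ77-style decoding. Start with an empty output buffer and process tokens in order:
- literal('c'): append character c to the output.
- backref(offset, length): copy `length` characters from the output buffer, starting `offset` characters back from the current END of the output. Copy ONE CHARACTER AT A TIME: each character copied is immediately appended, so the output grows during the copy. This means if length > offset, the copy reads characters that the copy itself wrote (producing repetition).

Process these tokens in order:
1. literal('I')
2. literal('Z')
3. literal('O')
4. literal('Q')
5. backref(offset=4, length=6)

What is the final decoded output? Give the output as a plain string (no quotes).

Answer: IZOQIZOQIZ

Derivation:
Token 1: literal('I'). Output: "I"
Token 2: literal('Z'). Output: "IZ"
Token 3: literal('O'). Output: "IZO"
Token 4: literal('Q'). Output: "IZOQ"
Token 5: backref(off=4, len=6) (overlapping!). Copied 'IZOQIZ' from pos 0. Output: "IZOQIZOQIZ"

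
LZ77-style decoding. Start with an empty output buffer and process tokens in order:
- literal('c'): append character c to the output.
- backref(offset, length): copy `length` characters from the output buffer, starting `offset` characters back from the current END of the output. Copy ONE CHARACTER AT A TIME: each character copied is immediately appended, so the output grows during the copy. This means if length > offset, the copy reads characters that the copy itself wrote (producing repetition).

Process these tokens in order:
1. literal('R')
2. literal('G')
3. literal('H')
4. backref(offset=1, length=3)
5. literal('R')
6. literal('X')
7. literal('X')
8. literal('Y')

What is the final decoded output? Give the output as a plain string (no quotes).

Token 1: literal('R'). Output: "R"
Token 2: literal('G'). Output: "RG"
Token 3: literal('H'). Output: "RGH"
Token 4: backref(off=1, len=3) (overlapping!). Copied 'HHH' from pos 2. Output: "RGHHHH"
Token 5: literal('R'). Output: "RGHHHHR"
Token 6: literal('X'). Output: "RGHHHHRX"
Token 7: literal('X'). Output: "RGHHHHRXX"
Token 8: literal('Y'). Output: "RGHHHHRXXY"

Answer: RGHHHHRXXY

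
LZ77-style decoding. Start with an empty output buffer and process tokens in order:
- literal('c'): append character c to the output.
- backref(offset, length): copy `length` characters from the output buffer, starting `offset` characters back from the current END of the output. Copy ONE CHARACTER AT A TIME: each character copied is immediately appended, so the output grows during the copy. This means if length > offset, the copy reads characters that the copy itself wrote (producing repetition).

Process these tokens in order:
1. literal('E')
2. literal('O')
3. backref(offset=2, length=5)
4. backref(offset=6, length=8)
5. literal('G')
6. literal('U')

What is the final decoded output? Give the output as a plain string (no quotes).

Answer: EOEOEOEOEOEOEOEGU

Derivation:
Token 1: literal('E'). Output: "E"
Token 2: literal('O'). Output: "EO"
Token 3: backref(off=2, len=5) (overlapping!). Copied 'EOEOE' from pos 0. Output: "EOEOEOE"
Token 4: backref(off=6, len=8) (overlapping!). Copied 'OEOEOEOE' from pos 1. Output: "EOEOEOEOEOEOEOE"
Token 5: literal('G'). Output: "EOEOEOEOEOEOEOEG"
Token 6: literal('U'). Output: "EOEOEOEOEOEOEOEGU"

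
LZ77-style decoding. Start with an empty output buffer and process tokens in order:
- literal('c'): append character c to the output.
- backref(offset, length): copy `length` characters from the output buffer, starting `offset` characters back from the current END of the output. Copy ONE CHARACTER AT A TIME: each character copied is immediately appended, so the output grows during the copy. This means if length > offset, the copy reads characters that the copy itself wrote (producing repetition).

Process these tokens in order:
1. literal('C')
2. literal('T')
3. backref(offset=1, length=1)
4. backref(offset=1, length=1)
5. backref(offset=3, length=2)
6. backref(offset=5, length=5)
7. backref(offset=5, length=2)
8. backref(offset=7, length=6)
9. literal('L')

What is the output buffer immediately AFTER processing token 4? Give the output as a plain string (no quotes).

Token 1: literal('C'). Output: "C"
Token 2: literal('T'). Output: "CT"
Token 3: backref(off=1, len=1). Copied 'T' from pos 1. Output: "CTT"
Token 4: backref(off=1, len=1). Copied 'T' from pos 2. Output: "CTTT"

Answer: CTTT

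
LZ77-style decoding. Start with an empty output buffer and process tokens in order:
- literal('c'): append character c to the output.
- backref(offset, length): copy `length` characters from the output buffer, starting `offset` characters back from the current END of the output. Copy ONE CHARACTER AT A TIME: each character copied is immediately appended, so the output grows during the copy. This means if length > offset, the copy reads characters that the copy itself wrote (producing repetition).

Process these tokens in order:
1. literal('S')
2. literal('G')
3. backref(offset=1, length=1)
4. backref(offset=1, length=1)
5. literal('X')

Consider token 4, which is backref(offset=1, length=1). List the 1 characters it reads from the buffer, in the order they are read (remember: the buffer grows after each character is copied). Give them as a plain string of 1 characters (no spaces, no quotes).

Answer: G

Derivation:
Token 1: literal('S'). Output: "S"
Token 2: literal('G'). Output: "SG"
Token 3: backref(off=1, len=1). Copied 'G' from pos 1. Output: "SGG"
Token 4: backref(off=1, len=1). Buffer before: "SGG" (len 3)
  byte 1: read out[2]='G', append. Buffer now: "SGGG"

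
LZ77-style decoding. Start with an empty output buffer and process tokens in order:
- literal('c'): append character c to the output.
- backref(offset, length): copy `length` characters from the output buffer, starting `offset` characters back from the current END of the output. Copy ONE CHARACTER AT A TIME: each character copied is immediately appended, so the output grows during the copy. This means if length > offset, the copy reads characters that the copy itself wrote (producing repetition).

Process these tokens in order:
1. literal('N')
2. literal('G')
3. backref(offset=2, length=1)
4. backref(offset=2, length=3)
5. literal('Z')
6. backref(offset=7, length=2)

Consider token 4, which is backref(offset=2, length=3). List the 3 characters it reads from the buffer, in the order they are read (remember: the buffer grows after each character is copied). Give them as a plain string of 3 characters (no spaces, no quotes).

Token 1: literal('N'). Output: "N"
Token 2: literal('G'). Output: "NG"
Token 3: backref(off=2, len=1). Copied 'N' from pos 0. Output: "NGN"
Token 4: backref(off=2, len=3). Buffer before: "NGN" (len 3)
  byte 1: read out[1]='G', append. Buffer now: "NGNG"
  byte 2: read out[2]='N', append. Buffer now: "NGNGN"
  byte 3: read out[3]='G', append. Buffer now: "NGNGNG"

Answer: GNG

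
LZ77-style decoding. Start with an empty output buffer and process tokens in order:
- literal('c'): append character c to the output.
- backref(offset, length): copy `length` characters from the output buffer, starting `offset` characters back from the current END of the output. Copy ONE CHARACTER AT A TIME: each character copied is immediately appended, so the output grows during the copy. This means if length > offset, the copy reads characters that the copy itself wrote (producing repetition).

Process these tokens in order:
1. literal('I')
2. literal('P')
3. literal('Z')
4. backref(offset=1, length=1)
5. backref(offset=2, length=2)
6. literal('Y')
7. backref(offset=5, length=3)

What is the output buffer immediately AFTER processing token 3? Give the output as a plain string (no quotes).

Answer: IPZ

Derivation:
Token 1: literal('I'). Output: "I"
Token 2: literal('P'). Output: "IP"
Token 3: literal('Z'). Output: "IPZ"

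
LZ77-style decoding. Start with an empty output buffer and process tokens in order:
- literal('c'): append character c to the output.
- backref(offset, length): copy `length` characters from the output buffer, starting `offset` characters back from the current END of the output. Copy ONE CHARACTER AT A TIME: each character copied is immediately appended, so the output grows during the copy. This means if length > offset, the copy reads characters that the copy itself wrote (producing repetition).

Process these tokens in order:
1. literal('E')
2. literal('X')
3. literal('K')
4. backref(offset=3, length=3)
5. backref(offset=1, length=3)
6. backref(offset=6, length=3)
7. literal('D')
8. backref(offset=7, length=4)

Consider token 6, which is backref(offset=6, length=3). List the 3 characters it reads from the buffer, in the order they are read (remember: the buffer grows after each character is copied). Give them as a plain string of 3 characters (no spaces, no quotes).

Answer: EXK

Derivation:
Token 1: literal('E'). Output: "E"
Token 2: literal('X'). Output: "EX"
Token 3: literal('K'). Output: "EXK"
Token 4: backref(off=3, len=3). Copied 'EXK' from pos 0. Output: "EXKEXK"
Token 5: backref(off=1, len=3) (overlapping!). Copied 'KKK' from pos 5. Output: "EXKEXKKKK"
Token 6: backref(off=6, len=3). Buffer before: "EXKEXKKKK" (len 9)
  byte 1: read out[3]='E', append. Buffer now: "EXKEXKKKKE"
  byte 2: read out[4]='X', append. Buffer now: "EXKEXKKKKEX"
  byte 3: read out[5]='K', append. Buffer now: "EXKEXKKKKEXK"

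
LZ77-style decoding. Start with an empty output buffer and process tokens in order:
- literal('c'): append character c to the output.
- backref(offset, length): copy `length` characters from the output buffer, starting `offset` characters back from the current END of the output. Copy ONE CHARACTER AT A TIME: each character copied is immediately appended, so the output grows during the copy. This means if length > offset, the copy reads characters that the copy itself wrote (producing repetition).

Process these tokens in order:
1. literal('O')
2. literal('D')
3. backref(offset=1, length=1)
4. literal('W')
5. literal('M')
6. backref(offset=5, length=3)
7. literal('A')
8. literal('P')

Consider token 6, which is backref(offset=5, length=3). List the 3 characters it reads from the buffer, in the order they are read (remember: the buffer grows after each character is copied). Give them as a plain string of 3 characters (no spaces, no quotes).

Answer: ODD

Derivation:
Token 1: literal('O'). Output: "O"
Token 2: literal('D'). Output: "OD"
Token 3: backref(off=1, len=1). Copied 'D' from pos 1. Output: "ODD"
Token 4: literal('W'). Output: "ODDW"
Token 5: literal('M'). Output: "ODDWM"
Token 6: backref(off=5, len=3). Buffer before: "ODDWM" (len 5)
  byte 1: read out[0]='O', append. Buffer now: "ODDWMO"
  byte 2: read out[1]='D', append. Buffer now: "ODDWMOD"
  byte 3: read out[2]='D', append. Buffer now: "ODDWMODD"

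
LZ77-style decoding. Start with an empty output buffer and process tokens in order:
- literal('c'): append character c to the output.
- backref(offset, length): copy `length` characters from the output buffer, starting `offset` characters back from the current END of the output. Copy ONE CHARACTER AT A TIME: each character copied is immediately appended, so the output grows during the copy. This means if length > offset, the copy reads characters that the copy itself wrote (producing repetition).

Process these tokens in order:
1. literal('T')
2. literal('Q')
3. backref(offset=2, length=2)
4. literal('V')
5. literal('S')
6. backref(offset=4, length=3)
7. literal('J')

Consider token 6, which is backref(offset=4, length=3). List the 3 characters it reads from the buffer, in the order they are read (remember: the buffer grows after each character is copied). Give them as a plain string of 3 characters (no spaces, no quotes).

Answer: TQV

Derivation:
Token 1: literal('T'). Output: "T"
Token 2: literal('Q'). Output: "TQ"
Token 3: backref(off=2, len=2). Copied 'TQ' from pos 0. Output: "TQTQ"
Token 4: literal('V'). Output: "TQTQV"
Token 5: literal('S'). Output: "TQTQVS"
Token 6: backref(off=4, len=3). Buffer before: "TQTQVS" (len 6)
  byte 1: read out[2]='T', append. Buffer now: "TQTQVST"
  byte 2: read out[3]='Q', append. Buffer now: "TQTQVSTQ"
  byte 3: read out[4]='V', append. Buffer now: "TQTQVSTQV"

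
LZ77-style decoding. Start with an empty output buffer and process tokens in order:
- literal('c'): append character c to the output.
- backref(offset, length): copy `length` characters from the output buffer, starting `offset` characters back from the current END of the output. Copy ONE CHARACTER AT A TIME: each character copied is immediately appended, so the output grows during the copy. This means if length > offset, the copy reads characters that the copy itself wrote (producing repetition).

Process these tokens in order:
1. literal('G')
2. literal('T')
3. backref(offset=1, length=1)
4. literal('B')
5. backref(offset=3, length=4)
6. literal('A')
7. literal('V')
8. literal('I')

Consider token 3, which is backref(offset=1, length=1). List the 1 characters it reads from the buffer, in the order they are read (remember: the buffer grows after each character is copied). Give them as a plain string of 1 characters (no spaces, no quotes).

Token 1: literal('G'). Output: "G"
Token 2: literal('T'). Output: "GT"
Token 3: backref(off=1, len=1). Buffer before: "GT" (len 2)
  byte 1: read out[1]='T', append. Buffer now: "GTT"

Answer: T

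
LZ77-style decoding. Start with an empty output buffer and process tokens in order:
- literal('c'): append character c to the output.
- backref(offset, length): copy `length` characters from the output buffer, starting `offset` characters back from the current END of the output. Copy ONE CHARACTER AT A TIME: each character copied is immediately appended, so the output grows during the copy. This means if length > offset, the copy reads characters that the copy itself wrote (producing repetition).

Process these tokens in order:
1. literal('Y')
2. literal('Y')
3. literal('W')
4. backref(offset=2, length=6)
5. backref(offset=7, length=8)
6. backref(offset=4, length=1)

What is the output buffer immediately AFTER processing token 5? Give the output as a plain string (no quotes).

Answer: YYWYWYWYWWYWYWYWW

Derivation:
Token 1: literal('Y'). Output: "Y"
Token 2: literal('Y'). Output: "YY"
Token 3: literal('W'). Output: "YYW"
Token 4: backref(off=2, len=6) (overlapping!). Copied 'YWYWYW' from pos 1. Output: "YYWYWYWYW"
Token 5: backref(off=7, len=8) (overlapping!). Copied 'WYWYWYWW' from pos 2. Output: "YYWYWYWYWWYWYWYWW"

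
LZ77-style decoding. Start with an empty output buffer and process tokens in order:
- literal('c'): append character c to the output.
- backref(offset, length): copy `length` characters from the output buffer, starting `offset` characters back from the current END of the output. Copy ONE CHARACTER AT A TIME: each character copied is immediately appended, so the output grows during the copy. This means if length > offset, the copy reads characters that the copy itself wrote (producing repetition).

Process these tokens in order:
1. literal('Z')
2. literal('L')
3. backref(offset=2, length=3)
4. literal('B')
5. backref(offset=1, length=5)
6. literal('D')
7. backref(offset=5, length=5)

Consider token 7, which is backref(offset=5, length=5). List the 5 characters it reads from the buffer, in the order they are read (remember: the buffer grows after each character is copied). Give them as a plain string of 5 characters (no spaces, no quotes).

Answer: BBBBD

Derivation:
Token 1: literal('Z'). Output: "Z"
Token 2: literal('L'). Output: "ZL"
Token 3: backref(off=2, len=3) (overlapping!). Copied 'ZLZ' from pos 0. Output: "ZLZLZ"
Token 4: literal('B'). Output: "ZLZLZB"
Token 5: backref(off=1, len=5) (overlapping!). Copied 'BBBBB' from pos 5. Output: "ZLZLZBBBBBB"
Token 6: literal('D'). Output: "ZLZLZBBBBBBD"
Token 7: backref(off=5, len=5). Buffer before: "ZLZLZBBBBBBD" (len 12)
  byte 1: read out[7]='B', append. Buffer now: "ZLZLZBBBBBBDB"
  byte 2: read out[8]='B', append. Buffer now: "ZLZLZBBBBBBDBB"
  byte 3: read out[9]='B', append. Buffer now: "ZLZLZBBBBBBDBBB"
  byte 4: read out[10]='B', append. Buffer now: "ZLZLZBBBBBBDBBBB"
  byte 5: read out[11]='D', append. Buffer now: "ZLZLZBBBBBBDBBBBD"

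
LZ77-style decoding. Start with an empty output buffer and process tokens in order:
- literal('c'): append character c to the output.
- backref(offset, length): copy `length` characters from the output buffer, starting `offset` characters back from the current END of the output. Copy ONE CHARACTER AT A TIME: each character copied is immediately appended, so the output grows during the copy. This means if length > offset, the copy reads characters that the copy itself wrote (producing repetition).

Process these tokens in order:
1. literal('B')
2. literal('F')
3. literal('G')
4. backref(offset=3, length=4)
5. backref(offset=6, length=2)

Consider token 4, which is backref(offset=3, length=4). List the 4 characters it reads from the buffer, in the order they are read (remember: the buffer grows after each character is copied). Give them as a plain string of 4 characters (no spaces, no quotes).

Answer: BFGB

Derivation:
Token 1: literal('B'). Output: "B"
Token 2: literal('F'). Output: "BF"
Token 3: literal('G'). Output: "BFG"
Token 4: backref(off=3, len=4). Buffer before: "BFG" (len 3)
  byte 1: read out[0]='B', append. Buffer now: "BFGB"
  byte 2: read out[1]='F', append. Buffer now: "BFGBF"
  byte 3: read out[2]='G', append. Buffer now: "BFGBFG"
  byte 4: read out[3]='B', append. Buffer now: "BFGBFGB"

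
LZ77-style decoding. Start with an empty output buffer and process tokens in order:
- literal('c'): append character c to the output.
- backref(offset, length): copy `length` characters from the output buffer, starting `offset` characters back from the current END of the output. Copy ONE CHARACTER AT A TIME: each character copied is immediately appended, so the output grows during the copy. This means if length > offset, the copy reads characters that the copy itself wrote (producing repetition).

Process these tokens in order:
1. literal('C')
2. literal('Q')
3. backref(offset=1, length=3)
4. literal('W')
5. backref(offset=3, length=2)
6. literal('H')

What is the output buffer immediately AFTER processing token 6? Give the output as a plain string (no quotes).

Token 1: literal('C'). Output: "C"
Token 2: literal('Q'). Output: "CQ"
Token 3: backref(off=1, len=3) (overlapping!). Copied 'QQQ' from pos 1. Output: "CQQQQ"
Token 4: literal('W'). Output: "CQQQQW"
Token 5: backref(off=3, len=2). Copied 'QQ' from pos 3. Output: "CQQQQWQQ"
Token 6: literal('H'). Output: "CQQQQWQQH"

Answer: CQQQQWQQH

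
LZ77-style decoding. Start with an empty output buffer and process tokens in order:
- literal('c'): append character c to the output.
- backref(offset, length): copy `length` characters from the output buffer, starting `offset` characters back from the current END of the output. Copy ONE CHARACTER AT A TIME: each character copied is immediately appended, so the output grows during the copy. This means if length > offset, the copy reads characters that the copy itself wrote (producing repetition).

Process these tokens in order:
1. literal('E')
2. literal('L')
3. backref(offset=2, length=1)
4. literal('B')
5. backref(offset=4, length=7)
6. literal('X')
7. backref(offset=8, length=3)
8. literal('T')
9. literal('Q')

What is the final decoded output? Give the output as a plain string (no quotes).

Token 1: literal('E'). Output: "E"
Token 2: literal('L'). Output: "EL"
Token 3: backref(off=2, len=1). Copied 'E' from pos 0. Output: "ELE"
Token 4: literal('B'). Output: "ELEB"
Token 5: backref(off=4, len=7) (overlapping!). Copied 'ELEBELE' from pos 0. Output: "ELEBELEBELE"
Token 6: literal('X'). Output: "ELEBELEBELEX"
Token 7: backref(off=8, len=3). Copied 'ELE' from pos 4. Output: "ELEBELEBELEXELE"
Token 8: literal('T'). Output: "ELEBELEBELEXELET"
Token 9: literal('Q'). Output: "ELEBELEBELEXELETQ"

Answer: ELEBELEBELEXELETQ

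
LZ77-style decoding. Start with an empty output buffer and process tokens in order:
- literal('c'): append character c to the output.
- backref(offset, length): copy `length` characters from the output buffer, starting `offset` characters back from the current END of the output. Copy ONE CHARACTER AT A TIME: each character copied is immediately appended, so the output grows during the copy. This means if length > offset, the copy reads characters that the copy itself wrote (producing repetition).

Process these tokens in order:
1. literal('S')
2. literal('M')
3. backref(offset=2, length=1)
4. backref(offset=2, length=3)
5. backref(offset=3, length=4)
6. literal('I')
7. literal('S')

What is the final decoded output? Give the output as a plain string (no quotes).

Token 1: literal('S'). Output: "S"
Token 2: literal('M'). Output: "SM"
Token 3: backref(off=2, len=1). Copied 'S' from pos 0. Output: "SMS"
Token 4: backref(off=2, len=3) (overlapping!). Copied 'MSM' from pos 1. Output: "SMSMSM"
Token 5: backref(off=3, len=4) (overlapping!). Copied 'MSMM' from pos 3. Output: "SMSMSMMSMM"
Token 6: literal('I'). Output: "SMSMSMMSMMI"
Token 7: literal('S'). Output: "SMSMSMMSMMIS"

Answer: SMSMSMMSMMIS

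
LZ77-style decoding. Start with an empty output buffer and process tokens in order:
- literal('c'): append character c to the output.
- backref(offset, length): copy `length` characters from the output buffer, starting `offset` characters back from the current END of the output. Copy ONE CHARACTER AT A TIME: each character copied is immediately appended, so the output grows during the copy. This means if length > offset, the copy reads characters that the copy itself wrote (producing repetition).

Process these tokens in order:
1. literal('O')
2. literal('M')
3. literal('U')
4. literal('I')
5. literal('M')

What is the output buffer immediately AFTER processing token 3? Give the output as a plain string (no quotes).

Answer: OMU

Derivation:
Token 1: literal('O'). Output: "O"
Token 2: literal('M'). Output: "OM"
Token 3: literal('U'). Output: "OMU"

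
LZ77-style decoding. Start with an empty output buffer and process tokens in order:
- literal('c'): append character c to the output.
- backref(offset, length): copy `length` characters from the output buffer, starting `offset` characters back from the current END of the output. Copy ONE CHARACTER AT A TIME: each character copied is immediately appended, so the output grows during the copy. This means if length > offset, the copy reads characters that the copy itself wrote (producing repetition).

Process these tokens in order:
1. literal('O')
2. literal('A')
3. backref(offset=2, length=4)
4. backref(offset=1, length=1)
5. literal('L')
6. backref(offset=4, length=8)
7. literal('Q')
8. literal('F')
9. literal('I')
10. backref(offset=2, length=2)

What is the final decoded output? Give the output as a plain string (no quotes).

Token 1: literal('O'). Output: "O"
Token 2: literal('A'). Output: "OA"
Token 3: backref(off=2, len=4) (overlapping!). Copied 'OAOA' from pos 0. Output: "OAOAOA"
Token 4: backref(off=1, len=1). Copied 'A' from pos 5. Output: "OAOAOAA"
Token 5: literal('L'). Output: "OAOAOAAL"
Token 6: backref(off=4, len=8) (overlapping!). Copied 'OAALOAAL' from pos 4. Output: "OAOAOAALOAALOAAL"
Token 7: literal('Q'). Output: "OAOAOAALOAALOAALQ"
Token 8: literal('F'). Output: "OAOAOAALOAALOAALQF"
Token 9: literal('I'). Output: "OAOAOAALOAALOAALQFI"
Token 10: backref(off=2, len=2). Copied 'FI' from pos 17. Output: "OAOAOAALOAALOAALQFIFI"

Answer: OAOAOAALOAALOAALQFIFI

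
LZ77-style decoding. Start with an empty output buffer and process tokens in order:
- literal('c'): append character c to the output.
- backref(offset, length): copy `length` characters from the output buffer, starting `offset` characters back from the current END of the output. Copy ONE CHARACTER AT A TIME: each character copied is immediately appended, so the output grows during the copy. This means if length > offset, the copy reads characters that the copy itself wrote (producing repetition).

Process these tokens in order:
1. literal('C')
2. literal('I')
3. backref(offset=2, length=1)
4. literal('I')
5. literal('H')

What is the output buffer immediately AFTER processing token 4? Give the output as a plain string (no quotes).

Answer: CICI

Derivation:
Token 1: literal('C'). Output: "C"
Token 2: literal('I'). Output: "CI"
Token 3: backref(off=2, len=1). Copied 'C' from pos 0. Output: "CIC"
Token 4: literal('I'). Output: "CICI"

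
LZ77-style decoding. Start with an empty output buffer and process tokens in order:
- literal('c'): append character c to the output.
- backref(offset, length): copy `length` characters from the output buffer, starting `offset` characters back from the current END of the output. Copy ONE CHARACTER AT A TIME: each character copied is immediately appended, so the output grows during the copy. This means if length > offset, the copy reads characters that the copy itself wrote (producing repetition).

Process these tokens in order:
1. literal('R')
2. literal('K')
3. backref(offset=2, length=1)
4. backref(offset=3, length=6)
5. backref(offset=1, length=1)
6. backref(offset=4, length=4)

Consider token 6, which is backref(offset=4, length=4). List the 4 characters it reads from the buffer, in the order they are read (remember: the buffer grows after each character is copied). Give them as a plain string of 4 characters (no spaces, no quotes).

Answer: RKRR

Derivation:
Token 1: literal('R'). Output: "R"
Token 2: literal('K'). Output: "RK"
Token 3: backref(off=2, len=1). Copied 'R' from pos 0. Output: "RKR"
Token 4: backref(off=3, len=6) (overlapping!). Copied 'RKRRKR' from pos 0. Output: "RKRRKRRKR"
Token 5: backref(off=1, len=1). Copied 'R' from pos 8. Output: "RKRRKRRKRR"
Token 6: backref(off=4, len=4). Buffer before: "RKRRKRRKRR" (len 10)
  byte 1: read out[6]='R', append. Buffer now: "RKRRKRRKRRR"
  byte 2: read out[7]='K', append. Buffer now: "RKRRKRRKRRRK"
  byte 3: read out[8]='R', append. Buffer now: "RKRRKRRKRRRKR"
  byte 4: read out[9]='R', append. Buffer now: "RKRRKRRKRRRKRR"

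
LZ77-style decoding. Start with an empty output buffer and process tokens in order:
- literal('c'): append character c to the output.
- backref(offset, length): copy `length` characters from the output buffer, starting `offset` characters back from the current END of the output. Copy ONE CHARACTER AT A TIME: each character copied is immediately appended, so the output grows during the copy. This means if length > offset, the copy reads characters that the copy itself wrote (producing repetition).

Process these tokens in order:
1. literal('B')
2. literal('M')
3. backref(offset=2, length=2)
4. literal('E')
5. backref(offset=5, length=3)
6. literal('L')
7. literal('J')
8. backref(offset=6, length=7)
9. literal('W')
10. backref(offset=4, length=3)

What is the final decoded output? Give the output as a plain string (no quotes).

Answer: BMBMEBMBLJEBMBLJEWLJE

Derivation:
Token 1: literal('B'). Output: "B"
Token 2: literal('M'). Output: "BM"
Token 3: backref(off=2, len=2). Copied 'BM' from pos 0. Output: "BMBM"
Token 4: literal('E'). Output: "BMBME"
Token 5: backref(off=5, len=3). Copied 'BMB' from pos 0. Output: "BMBMEBMB"
Token 6: literal('L'). Output: "BMBMEBMBL"
Token 7: literal('J'). Output: "BMBMEBMBLJ"
Token 8: backref(off=6, len=7) (overlapping!). Copied 'EBMBLJE' from pos 4. Output: "BMBMEBMBLJEBMBLJE"
Token 9: literal('W'). Output: "BMBMEBMBLJEBMBLJEW"
Token 10: backref(off=4, len=3). Copied 'LJE' from pos 14. Output: "BMBMEBMBLJEBMBLJEWLJE"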